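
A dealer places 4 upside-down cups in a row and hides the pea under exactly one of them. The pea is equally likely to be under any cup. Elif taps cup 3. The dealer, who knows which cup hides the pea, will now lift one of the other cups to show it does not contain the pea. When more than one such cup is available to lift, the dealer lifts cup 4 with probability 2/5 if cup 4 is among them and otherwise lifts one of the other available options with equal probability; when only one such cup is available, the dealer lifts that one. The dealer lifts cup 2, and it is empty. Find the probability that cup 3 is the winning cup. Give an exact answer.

3/14

Consider each possible location of the pea in turn.
If it is under cup 1 (prior 1/4): cup 4 is available but not opened, probability 3/5; weight (1/4)·(3/5) = 3/20.
If it is under cup 2 (prior 1/4): the dealer opened cup 2, so this case is ruled out; weight (1/4)·0 = 0.
If it is under cup 3 (prior 1/4): cup 4 is available but not opened; cup 2 gets probability (1 − 2/5)/2 = 3/10; weight (1/4)·(3/10) = 3/40.
If it is under cup 4 (prior 1/4): cup 4 holds the prize so is unavailable; the dealer chooses uniformly among the 2 others, probability 1/2; weight (1/4)·(1/2) = 1/8.
The weights sum to 7/20.
So P(the pea under cup 3 | the dealer opened cup 2) = (3/40) / (7/20) = 3/14.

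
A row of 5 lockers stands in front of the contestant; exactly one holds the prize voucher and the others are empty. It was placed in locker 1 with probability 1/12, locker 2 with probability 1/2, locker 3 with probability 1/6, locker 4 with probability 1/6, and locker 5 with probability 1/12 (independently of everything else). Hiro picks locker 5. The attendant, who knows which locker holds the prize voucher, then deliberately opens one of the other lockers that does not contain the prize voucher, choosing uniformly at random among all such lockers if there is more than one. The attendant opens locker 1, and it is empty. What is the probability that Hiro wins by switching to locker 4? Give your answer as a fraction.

Apply Bayes' rule, conditioning on where the prize voucher actually is.
If it is in locker 1 (prior 1/12): the attendant opened locker 1, so this case is ruled out; weight (1/12)·0 = 0.
If it is in locker 2 (prior 1/2): the attendant has 3 equally likely choices, so probability 1/3; weight (1/2)·(1/3) = 1/6.
If it is in either of lockers 3 and 4 (prior 1/6 each): the attendant has 3 equally likely choices, so probability 1/3; weight (1/6)·(1/3) = 1/18 each.
If it is in locker 5 (prior 1/12): the attendant has 4 equally likely choices, so probability 1/4; weight (1/12)·(1/4) = 1/48.
The weights sum to 43/144.
So P(the prize voucher in locker 4 | the attendant opened locker 1) = (1/18) / (43/144) = 8/43.

8/43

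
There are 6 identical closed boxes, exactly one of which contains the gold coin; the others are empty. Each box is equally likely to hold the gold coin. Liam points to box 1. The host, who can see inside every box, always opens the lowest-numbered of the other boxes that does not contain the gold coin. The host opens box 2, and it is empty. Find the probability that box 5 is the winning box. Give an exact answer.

1/5

Apply Bayes' rule, conditioning on where the gold coin actually is.
If it is in any of boxes 1, 3, 4, 5, and 6 (prior 1/6 each): box 2 is the lowest-numbered option available, probability 1; weight (1/6)·1 = 1/6 each.
If it is in box 2 (prior 1/6): the host opened box 2, so this case is ruled out; weight (1/6)·0 = 0.
The weights sum to 5/6.
So P(the gold coin in box 5 | the host opened box 2) = (1/6) / (5/6) = 1/5.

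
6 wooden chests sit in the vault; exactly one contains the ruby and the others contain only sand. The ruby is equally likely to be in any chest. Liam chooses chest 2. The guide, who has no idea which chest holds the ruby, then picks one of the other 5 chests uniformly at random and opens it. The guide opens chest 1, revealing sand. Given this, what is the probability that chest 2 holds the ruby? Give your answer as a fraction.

Because the guide chose which chest to open without knowing where the ruby is, the choice is independent of the prize location. Learning that chest 1 does not hold the ruby simply rules out that one location and leaves the remaining 5 chests still equally likely by symmetry.
So P(the ruby in chest 2) = 1/5.

1/5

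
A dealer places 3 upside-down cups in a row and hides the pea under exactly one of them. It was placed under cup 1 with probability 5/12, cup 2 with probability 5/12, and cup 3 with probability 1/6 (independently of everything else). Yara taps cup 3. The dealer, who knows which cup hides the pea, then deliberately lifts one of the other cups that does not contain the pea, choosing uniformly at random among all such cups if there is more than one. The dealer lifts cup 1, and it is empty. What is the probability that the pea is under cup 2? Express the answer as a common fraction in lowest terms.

5/6

Condition on the true location of the pea.
If it is under cup 1 (prior 5/12): the dealer opened cup 1, so this case is ruled out; weight (5/12)·0 = 0.
If it is under cup 2 (prior 5/12): the dealer has no choice, probability 1; weight (5/12)·1 = 5/12.
If it is under cup 3 (prior 1/6): the dealer has 2 equally likely choices, so probability 1/2; weight (1/6)·(1/2) = 1/12.
The weights sum to 1/2.
So P(the pea under cup 2 | the dealer opened cup 1) = (5/12) / (1/2) = 5/6.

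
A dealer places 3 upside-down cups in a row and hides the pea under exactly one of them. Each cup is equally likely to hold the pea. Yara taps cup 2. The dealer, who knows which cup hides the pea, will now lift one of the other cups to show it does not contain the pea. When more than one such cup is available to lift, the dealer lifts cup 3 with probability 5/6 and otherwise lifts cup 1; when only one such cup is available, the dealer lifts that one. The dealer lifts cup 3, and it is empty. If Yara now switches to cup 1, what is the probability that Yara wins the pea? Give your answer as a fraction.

6/11

Consider each possible location of the pea in turn.
If it is under cup 1 (prior 1/3): only cup 3 is available, probability 1; weight (1/3)·1 = 1/3.
If it is under cup 2 (prior 1/3): cup 3 is available, opened with probability 5/6; weight (1/3)·(5/6) = 5/18.
If it is under cup 3 (prior 1/3): the dealer opened cup 3, so this case is ruled out; weight (1/3)·0 = 0.
The weights sum to 11/18.
So P(the pea under cup 1 | the dealer opened cup 3) = (1/3) / (11/18) = 6/11.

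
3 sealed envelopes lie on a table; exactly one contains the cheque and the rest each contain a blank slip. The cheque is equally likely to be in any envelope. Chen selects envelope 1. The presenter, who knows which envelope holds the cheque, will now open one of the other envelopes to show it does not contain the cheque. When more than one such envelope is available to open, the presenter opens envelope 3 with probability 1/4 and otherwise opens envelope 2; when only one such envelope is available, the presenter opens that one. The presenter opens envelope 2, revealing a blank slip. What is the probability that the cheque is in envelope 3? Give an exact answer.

Apply Bayes' rule, conditioning on where the cheque actually is.
If it is in envelope 1 (prior 1/3): envelope 3 is available but not opened, probability 3/4; weight (1/3)·(3/4) = 1/4.
If it is in envelope 2 (prior 1/3): the presenter opened envelope 2, so this case is ruled out; weight (1/3)·0 = 0.
If it is in envelope 3 (prior 1/3): only envelope 2 is available, probability 1; weight (1/3)·1 = 1/3.
The weights sum to 7/12.
So P(the cheque in envelope 3 | the presenter opened envelope 2) = (1/3) / (7/12) = 4/7.

4/7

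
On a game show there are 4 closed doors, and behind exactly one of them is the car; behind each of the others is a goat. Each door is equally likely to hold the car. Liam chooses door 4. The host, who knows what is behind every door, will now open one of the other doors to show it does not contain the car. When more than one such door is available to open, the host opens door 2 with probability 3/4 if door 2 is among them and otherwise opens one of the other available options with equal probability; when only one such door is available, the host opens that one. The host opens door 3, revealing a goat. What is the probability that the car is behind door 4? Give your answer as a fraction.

1/7

Apply Bayes' rule, conditioning on where the car actually is.
If it is behind door 1 (prior 1/4): door 2 is available but not opened, probability 1/4; weight (1/4)·(1/4) = 1/16.
If it is behind door 2 (prior 1/4): door 2 holds the prize so is unavailable; the host chooses uniformly among the 2 others, probability 1/2; weight (1/4)·(1/2) = 1/8.
If it is behind door 3 (prior 1/4): the host opened door 3, so this case is ruled out; weight (1/4)·0 = 0.
If it is behind door 4 (prior 1/4): door 2 is available but not opened; door 3 gets probability (1 − 3/4)/2 = 1/8; weight (1/4)·(1/8) = 1/32.
The weights sum to 7/32.
So P(the car behind door 4 | the host opened door 3) = (1/32) / (7/32) = 1/7.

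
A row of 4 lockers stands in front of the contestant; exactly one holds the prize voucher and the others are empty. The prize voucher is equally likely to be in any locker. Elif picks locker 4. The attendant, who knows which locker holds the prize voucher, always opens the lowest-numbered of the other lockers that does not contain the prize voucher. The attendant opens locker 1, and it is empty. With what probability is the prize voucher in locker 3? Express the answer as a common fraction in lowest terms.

Condition on the true location of the prize voucher.
If it is in locker 1 (prior 1/4): the attendant opened locker 1, so this case is ruled out; weight (1/4)·0 = 0.
If it is in any of lockers 2, 3, and 4 (prior 1/4 each): locker 1 is the lowest-numbered option available, probability 1; weight (1/4)·1 = 1/4 each.
The weights sum to 3/4.
So P(the prize voucher in locker 3 | the attendant opened locker 1) = (1/4) / (3/4) = 1/3.

1/3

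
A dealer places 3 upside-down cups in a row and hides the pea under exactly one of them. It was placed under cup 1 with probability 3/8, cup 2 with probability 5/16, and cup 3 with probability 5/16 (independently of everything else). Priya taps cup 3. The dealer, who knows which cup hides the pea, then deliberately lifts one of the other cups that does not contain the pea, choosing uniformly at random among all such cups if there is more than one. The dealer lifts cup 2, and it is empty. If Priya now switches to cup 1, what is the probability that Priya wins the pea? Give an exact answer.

12/17

Consider each possible location of the pea in turn.
If it is under cup 1 (prior 3/8): the dealer has no choice, probability 1; weight (3/8)·1 = 3/8.
If it is under cup 2 (prior 5/16): the dealer opened cup 2, so this case is ruled out; weight (5/16)·0 = 0.
If it is under cup 3 (prior 5/16): the dealer has 2 equally likely choices, so probability 1/2; weight (5/16)·(1/2) = 5/32.
The weights sum to 17/32.
So P(the pea under cup 1 | the dealer opened cup 2) = (3/8) / (17/32) = 12/17.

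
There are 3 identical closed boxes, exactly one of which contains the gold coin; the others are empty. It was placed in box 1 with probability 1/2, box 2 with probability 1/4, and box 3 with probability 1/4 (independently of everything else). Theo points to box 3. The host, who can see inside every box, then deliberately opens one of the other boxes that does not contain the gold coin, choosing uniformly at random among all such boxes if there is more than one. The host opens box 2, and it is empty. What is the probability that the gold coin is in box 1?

4/5

Condition on the true location of the gold coin.
If it is in box 1 (prior 1/2): the host has no choice, probability 1; weight (1/2)·1 = 1/2.
If it is in box 2 (prior 1/4): the host opened box 2, so this case is ruled out; weight (1/4)·0 = 0.
If it is in box 3 (prior 1/4): the host has 2 equally likely choices, so probability 1/2; weight (1/4)·(1/2) = 1/8.
The weights sum to 5/8.
So P(the gold coin in box 1 | the host opened box 2) = (1/2) / (5/8) = 4/5.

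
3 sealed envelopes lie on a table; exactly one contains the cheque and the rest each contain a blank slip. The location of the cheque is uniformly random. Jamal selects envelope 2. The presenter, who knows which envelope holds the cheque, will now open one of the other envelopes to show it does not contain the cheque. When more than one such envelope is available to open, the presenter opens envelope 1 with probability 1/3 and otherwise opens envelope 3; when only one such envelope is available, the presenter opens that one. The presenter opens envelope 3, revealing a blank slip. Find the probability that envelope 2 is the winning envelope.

2/5

Condition on the true location of the cheque.
If it is in envelope 1 (prior 1/3): only envelope 3 is available, probability 1; weight (1/3)·1 = 1/3.
If it is in envelope 2 (prior 1/3): envelope 1 is available but not opened, probability 2/3; weight (1/3)·(2/3) = 2/9.
If it is in envelope 3 (prior 1/3): the presenter opened envelope 3, so this case is ruled out; weight (1/3)·0 = 0.
The weights sum to 5/9.
So P(the cheque in envelope 2 | the presenter opened envelope 3) = (2/9) / (5/9) = 2/5.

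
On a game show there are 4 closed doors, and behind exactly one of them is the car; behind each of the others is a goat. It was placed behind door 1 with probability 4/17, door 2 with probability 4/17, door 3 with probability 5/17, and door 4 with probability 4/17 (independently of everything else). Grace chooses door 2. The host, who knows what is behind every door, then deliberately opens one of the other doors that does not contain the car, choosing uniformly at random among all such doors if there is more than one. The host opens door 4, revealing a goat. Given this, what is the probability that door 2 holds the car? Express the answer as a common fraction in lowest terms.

8/35

Apply Bayes' rule, conditioning on where the car actually is.
If it is behind door 1 (prior 4/17): the host has 2 equally likely choices, so probability 1/2; weight (4/17)·(1/2) = 2/17.
If it is behind door 2 (prior 4/17): the host has 3 equally likely choices, so probability 1/3; weight (4/17)·(1/3) = 4/51.
If it is behind door 3 (prior 5/17): the host has 2 equally likely choices, so probability 1/2; weight (5/17)·(1/2) = 5/34.
If it is behind door 4 (prior 4/17): the host opened door 4, so this case is ruled out; weight (4/17)·0 = 0.
The weights sum to 35/102.
So P(the car behind door 2 | the host opened door 4) = (4/51) / (35/102) = 8/35.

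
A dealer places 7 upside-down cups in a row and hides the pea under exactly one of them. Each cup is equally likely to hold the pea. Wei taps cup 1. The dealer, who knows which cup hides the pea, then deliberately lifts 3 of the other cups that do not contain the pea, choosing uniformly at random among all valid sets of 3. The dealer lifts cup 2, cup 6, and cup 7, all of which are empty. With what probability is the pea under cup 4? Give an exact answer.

Consider each possible location of the pea in turn.
If it is under cup 1 (prior 1/7): the dealer has 20 equally likely choices, so probability 1/20; weight (1/7)·(1/20) = 1/140.
If it is under any of cups 2, 6, and 7 (prior 1/7 each): that cup was opened and seen not to hold the prize — ruled out; weight (1/7)·0 = 0 each.
If it is under any of cups 3, 4, and 5 (prior 1/7 each): the dealer has 10 equally likely choices, so probability 1/10; weight (1/7)·(1/10) = 1/70 each.
The weights sum to 1/20.
So P(the pea under cup 4 | the dealer opened cup 2, cup 6, and cup 7) = (1/70) / (1/20) = 2/7.

2/7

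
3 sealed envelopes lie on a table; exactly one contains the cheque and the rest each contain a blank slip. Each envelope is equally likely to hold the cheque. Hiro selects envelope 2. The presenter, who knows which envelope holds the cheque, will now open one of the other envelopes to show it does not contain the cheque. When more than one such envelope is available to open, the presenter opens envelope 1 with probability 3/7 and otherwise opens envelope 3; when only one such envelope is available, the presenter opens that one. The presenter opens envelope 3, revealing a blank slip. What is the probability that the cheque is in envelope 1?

Consider each possible location of the cheque in turn.
If it is in envelope 1 (prior 1/3): only envelope 3 is available, probability 1; weight (1/3)·1 = 1/3.
If it is in envelope 2 (prior 1/3): envelope 1 is available but not opened, probability 4/7; weight (1/3)·(4/7) = 4/21.
If it is in envelope 3 (prior 1/3): the presenter opened envelope 3, so this case is ruled out; weight (1/3)·0 = 0.
The weights sum to 11/21.
So P(the cheque in envelope 1 | the presenter opened envelope 3) = (1/3) / (11/21) = 7/11.

7/11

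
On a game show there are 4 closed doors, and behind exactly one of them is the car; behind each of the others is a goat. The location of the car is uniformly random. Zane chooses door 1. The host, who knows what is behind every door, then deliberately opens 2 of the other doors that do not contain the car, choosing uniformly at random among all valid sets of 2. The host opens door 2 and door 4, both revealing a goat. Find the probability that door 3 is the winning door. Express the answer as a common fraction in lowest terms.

3/4

Consider each possible location of the car in turn.
If it is behind door 1 (prior 1/4): the host has 3 equally likely choices, so probability 1/3; weight (1/4)·(1/3) = 1/12.
If it is behind either of doors 2 and 4 (prior 1/4 each): that door was opened and seen not to hold the prize — ruled out; weight (1/4)·0 = 0 each.
If it is behind door 3 (prior 1/4): the host has no choice, probability 1; weight (1/4)·1 = 1/4.
The weights sum to 1/3.
So P(the car behind door 3 | the host opened door 2 and door 4) = (1/4) / (1/3) = 3/4.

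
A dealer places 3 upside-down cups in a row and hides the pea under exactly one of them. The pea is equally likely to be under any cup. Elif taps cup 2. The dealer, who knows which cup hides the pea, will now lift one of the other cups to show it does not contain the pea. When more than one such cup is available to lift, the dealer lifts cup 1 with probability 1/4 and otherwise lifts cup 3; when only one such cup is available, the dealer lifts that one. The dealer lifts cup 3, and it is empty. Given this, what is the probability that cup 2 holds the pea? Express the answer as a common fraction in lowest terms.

3/7

Condition on the true location of the pea.
If it is under cup 1 (prior 1/3): only cup 3 is available, probability 1; weight (1/3)·1 = 1/3.
If it is under cup 2 (prior 1/3): cup 1 is available but not opened, probability 3/4; weight (1/3)·(3/4) = 1/4.
If it is under cup 3 (prior 1/3): the dealer opened cup 3, so this case is ruled out; weight (1/3)·0 = 0.
The weights sum to 7/12.
So P(the pea under cup 2 | the dealer opened cup 3) = (1/4) / (7/12) = 3/7.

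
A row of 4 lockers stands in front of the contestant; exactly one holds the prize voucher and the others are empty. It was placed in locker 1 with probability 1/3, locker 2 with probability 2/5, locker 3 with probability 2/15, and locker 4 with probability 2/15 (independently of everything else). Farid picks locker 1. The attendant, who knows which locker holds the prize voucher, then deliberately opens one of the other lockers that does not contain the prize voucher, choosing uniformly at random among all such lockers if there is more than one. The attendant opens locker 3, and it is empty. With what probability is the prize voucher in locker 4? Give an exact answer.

3/17

Condition on the true location of the prize voucher.
If it is in locker 1 (prior 1/3): the attendant has 3 equally likely choices, so probability 1/3; weight (1/3)·(1/3) = 1/9.
If it is in locker 2 (prior 2/5): the attendant has 2 equally likely choices, so probability 1/2; weight (2/5)·(1/2) = 1/5.
If it is in locker 3 (prior 2/15): the attendant opened locker 3, so this case is ruled out; weight (2/15)·0 = 0.
If it is in locker 4 (prior 2/15): the attendant has 2 equally likely choices, so probability 1/2; weight (2/15)·(1/2) = 1/15.
The weights sum to 17/45.
So P(the prize voucher in locker 4 | the attendant opened locker 3) = (1/15) / (17/45) = 3/17.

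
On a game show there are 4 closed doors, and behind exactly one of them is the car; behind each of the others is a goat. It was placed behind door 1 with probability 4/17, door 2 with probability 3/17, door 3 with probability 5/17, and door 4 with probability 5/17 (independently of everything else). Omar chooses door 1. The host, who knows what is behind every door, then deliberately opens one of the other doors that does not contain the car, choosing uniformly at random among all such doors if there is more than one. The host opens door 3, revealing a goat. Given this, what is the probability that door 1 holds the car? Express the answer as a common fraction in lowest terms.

Apply Bayes' rule, conditioning on where the car actually is.
If it is behind door 1 (prior 4/17): the host has 3 equally likely choices, so probability 1/3; weight (4/17)·(1/3) = 4/51.
If it is behind door 2 (prior 3/17): the host has 2 equally likely choices, so probability 1/2; weight (3/17)·(1/2) = 3/34.
If it is behind door 3 (prior 5/17): the host opened door 3, so this case is ruled out; weight (5/17)·0 = 0.
If it is behind door 4 (prior 5/17): the host has 2 equally likely choices, so probability 1/2; weight (5/17)·(1/2) = 5/34.
The weights sum to 16/51.
So P(the car behind door 1 | the host opened door 3) = (4/51) / (16/51) = 1/4.

1/4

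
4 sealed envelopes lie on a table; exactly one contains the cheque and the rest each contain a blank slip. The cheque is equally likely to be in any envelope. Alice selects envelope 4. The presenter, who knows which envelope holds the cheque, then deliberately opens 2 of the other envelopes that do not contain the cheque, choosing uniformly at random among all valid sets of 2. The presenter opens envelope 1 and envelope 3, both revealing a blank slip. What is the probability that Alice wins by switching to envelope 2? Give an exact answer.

Consider each possible location of the cheque in turn.
If it is in either of envelopes 1 and 3 (prior 1/4 each): that envelope was opened and seen not to hold the prize — ruled out; weight (1/4)·0 = 0 each.
If it is in envelope 2 (prior 1/4): the presenter has no choice, probability 1; weight (1/4)·1 = 1/4.
If it is in envelope 4 (prior 1/4): the presenter has 3 equally likely choices, so probability 1/3; weight (1/4)·(1/3) = 1/12.
The weights sum to 1/3.
So P(the cheque in envelope 2 | the presenter opened envelope 1 and envelope 3) = (1/4) / (1/3) = 3/4.

3/4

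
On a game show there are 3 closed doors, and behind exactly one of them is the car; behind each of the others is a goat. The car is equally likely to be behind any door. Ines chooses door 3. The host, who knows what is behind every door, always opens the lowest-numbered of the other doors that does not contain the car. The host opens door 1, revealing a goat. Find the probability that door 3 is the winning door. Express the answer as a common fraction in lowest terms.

Apply Bayes' rule, conditioning on where the car actually is.
If it is behind door 1 (prior 1/3): the host opened door 1, so this case is ruled out; weight (1/3)·0 = 0.
If it is behind either of doors 2 and 3 (prior 1/3 each): door 1 is the lowest-numbered option available, probability 1; weight (1/3)·1 = 1/3 each.
The weights sum to 2/3.
So P(the car behind door 3 | the host opened door 1) = (1/3) / (2/3) = 1/2.

1/2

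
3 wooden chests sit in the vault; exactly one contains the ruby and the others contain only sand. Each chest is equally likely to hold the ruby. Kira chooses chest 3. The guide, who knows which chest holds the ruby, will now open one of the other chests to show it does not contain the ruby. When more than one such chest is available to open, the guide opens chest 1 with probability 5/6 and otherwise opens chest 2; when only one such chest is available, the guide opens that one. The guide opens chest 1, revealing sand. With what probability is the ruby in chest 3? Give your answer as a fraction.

5/11

Condition on the true location of the ruby.
If it is in chest 1 (prior 1/3): the guide opened chest 1, so this case is ruled out; weight (1/3)·0 = 0.
If it is in chest 2 (prior 1/3): only chest 1 is available, probability 1; weight (1/3)·1 = 1/3.
If it is in chest 3 (prior 1/3): chest 1 is available, opened with probability 5/6; weight (1/3)·(5/6) = 5/18.
The weights sum to 11/18.
So P(the ruby in chest 3 | the guide opened chest 1) = (5/18) / (11/18) = 5/11.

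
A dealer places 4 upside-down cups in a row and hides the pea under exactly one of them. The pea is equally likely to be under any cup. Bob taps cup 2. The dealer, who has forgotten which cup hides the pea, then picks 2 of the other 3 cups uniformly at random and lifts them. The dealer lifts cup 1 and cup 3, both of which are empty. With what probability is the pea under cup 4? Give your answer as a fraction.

Apply Bayes' rule, conditioning on where the pea actually is.
If it is under either of cups 1 and 3 (prior 1/4 each): that cup was opened and seen not to hold the prize — ruled out; weight (1/4)·0 = 0 each.
If it is under either of cups 2 and 4 (prior 1/4 each): the dealer picks exactly this set with probability 1/3 regardless, and none is the prize; weight (1/4)·(1/3) = 1/12 each.
The weights sum to 1/6.
So P(the pea under cup 4 | the dealer opened cup 1 and cup 3) = (1/12) / (1/6) = 1/2.

1/2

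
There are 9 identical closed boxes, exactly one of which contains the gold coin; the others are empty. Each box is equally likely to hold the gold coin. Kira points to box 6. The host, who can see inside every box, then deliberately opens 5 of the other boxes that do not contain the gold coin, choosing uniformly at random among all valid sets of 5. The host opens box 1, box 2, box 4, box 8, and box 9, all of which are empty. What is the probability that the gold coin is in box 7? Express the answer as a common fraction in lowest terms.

8/27

Apply Bayes' rule, conditioning on where the gold coin actually is.
If it is in any of boxes 1, 2, 4, 8, and 9 (prior 1/9 each): that box was opened and seen not to hold the prize — ruled out; weight (1/9)·0 = 0 each.
If it is in any of boxes 3, 5, and 7 (prior 1/9 each): the host has 21 equally likely choices, so probability 1/21; weight (1/9)·(1/21) = 1/189 each.
If it is in box 6 (prior 1/9): the host has 56 equally likely choices, so probability 1/56; weight (1/9)·(1/56) = 1/504.
The weights sum to 1/56.
So P(the gold coin in box 7 | the host opened box 1, box 2, box 4, box 8, and box 9) = (1/189) / (1/56) = 8/27.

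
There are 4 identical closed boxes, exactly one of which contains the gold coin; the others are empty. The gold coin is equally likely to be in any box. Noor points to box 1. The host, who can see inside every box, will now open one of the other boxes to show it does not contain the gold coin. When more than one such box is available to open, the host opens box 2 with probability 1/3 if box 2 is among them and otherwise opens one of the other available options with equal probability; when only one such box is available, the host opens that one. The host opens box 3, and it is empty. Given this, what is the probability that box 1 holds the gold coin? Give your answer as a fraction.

Condition on the true location of the gold coin.
If it is in box 1 (prior 1/4): box 2 is available but not opened; box 3 gets probability (1 − 1/3)/2 = 1/3; weight (1/4)·(1/3) = 1/12.
If it is in box 2 (prior 1/4): box 2 holds the prize so is unavailable; the host chooses uniformly among the 2 others, probability 1/2; weight (1/4)·(1/2) = 1/8.
If it is in box 3 (prior 1/4): the host opened box 3, so this case is ruled out; weight (1/4)·0 = 0.
If it is in box 4 (prior 1/4): box 2 is available but not opened, probability 2/3; weight (1/4)·(2/3) = 1/6.
The weights sum to 3/8.
So P(the gold coin in box 1 | the host opened box 3) = (1/12) / (3/8) = 2/9.

2/9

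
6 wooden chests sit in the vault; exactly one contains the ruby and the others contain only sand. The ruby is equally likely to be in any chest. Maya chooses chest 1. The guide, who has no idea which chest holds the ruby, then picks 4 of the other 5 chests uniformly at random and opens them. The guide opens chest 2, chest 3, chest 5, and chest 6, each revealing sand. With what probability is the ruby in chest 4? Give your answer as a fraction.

1/2

Apply Bayes' rule, conditioning on where the ruby actually is.
If it is in either of chests 1 and 4 (prior 1/6 each): the guide picks exactly this set with probability 1/5 regardless, and none is the prize; weight (1/6)·(1/5) = 1/30 each.
If it is in any of chests 2, 3, 5, and 6 (prior 1/6 each): that chest was opened and seen not to hold the prize — ruled out; weight (1/6)·0 = 0 each.
The weights sum to 1/15.
So P(the ruby in chest 4 | the guide opened chest 2, chest 3, chest 5, and chest 6) = (1/30) / (1/15) = 1/2.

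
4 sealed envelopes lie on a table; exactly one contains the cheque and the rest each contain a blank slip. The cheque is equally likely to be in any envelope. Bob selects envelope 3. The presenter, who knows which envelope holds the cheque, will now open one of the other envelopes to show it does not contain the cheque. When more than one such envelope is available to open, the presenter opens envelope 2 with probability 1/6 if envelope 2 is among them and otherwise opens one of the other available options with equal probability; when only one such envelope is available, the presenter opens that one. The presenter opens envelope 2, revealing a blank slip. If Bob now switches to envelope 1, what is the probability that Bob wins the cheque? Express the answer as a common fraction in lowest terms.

Condition on the true location of the cheque.
If it is in any of envelopes 1, 3, and 4 (prior 1/4 each): envelope 2 is available, opened with probability 1/6; weight (1/4)·(1/6) = 1/24 each.
If it is in envelope 2 (prior 1/4): the presenter opened envelope 2, so this case is ruled out; weight (1/4)·0 = 0.
The weights sum to 1/8.
So P(the cheque in envelope 1 | the presenter opened envelope 2) = (1/24) / (1/8) = 1/3.

1/3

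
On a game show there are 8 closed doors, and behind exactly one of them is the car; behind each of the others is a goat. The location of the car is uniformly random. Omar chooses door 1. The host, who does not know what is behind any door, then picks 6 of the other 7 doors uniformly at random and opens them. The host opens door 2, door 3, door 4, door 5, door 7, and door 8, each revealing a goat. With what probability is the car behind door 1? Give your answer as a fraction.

1/2

Consider each possible location of the car in turn.
If it is behind either of doors 1 and 6 (prior 1/8 each): the host picks exactly this set with probability 1/7 regardless, and none is the prize; weight (1/8)·(1/7) = 1/56 each.
If it is behind any of doors 2, 3, 4, 5, 7, and 8 (prior 1/8 each): that door was opened and seen not to hold the prize — ruled out; weight (1/8)·0 = 0 each.
The weights sum to 1/28.
So P(the car behind door 1 | the host opened door 2, door 3, door 4, door 5, door 7, and door 8) = (1/56) / (1/28) = 1/2.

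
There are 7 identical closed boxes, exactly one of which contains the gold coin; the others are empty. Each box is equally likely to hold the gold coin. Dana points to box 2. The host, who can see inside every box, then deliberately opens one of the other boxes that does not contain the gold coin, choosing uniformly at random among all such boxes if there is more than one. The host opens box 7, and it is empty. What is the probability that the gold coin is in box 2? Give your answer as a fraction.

Consider each possible location of the gold coin in turn.
If it is in any of boxes 1, 3, 4, 5, and 6 (prior 1/7 each): the host has 5 equally likely choices, so probability 1/5; weight (1/7)·(1/5) = 1/35 each.
If it is in box 2 (prior 1/7): the host has 6 equally likely choices, so probability 1/6; weight (1/7)·(1/6) = 1/42.
If it is in box 7 (prior 1/7): the host opened box 7, so this case is ruled out; weight (1/7)·0 = 0.
The weights sum to 1/6.
So P(the gold coin in box 2 | the host opened box 7) = (1/42) / (1/6) = 1/7.

1/7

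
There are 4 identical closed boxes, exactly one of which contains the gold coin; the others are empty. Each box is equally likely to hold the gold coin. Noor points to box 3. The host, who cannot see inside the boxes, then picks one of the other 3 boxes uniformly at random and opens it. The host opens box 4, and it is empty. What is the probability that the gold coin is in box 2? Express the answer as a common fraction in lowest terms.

1/3

Condition on the true location of the gold coin.
If it is in any of boxes 1, 2, and 3 (prior 1/4 each): the host picks box 4 with probability 1/3 regardless, and it is not the prize; weight (1/4)·(1/3) = 1/12 each.
If it is in box 4 (prior 1/4): the host opened box 4, so this case is ruled out; weight (1/4)·0 = 0.
The weights sum to 1/4.
So P(the gold coin in box 2 | the host opened box 4) = (1/12) / (1/4) = 1/3.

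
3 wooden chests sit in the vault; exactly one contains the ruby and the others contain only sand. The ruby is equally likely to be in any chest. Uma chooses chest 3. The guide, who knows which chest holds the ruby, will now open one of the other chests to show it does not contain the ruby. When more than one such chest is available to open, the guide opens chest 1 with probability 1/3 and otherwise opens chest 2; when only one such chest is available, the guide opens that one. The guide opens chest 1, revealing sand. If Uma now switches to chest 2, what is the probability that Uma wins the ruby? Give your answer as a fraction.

3/4

Apply Bayes' rule, conditioning on where the ruby actually is.
If it is in chest 1 (prior 1/3): the guide opened chest 1, so this case is ruled out; weight (1/3)·0 = 0.
If it is in chest 2 (prior 1/3): only chest 1 is available, probability 1; weight (1/3)·1 = 1/3.
If it is in chest 3 (prior 1/3): chest 1 is available, opened with probability 1/3; weight (1/3)·(1/3) = 1/9.
The weights sum to 4/9.
So P(the ruby in chest 2 | the guide opened chest 1) = (1/3) / (4/9) = 3/4.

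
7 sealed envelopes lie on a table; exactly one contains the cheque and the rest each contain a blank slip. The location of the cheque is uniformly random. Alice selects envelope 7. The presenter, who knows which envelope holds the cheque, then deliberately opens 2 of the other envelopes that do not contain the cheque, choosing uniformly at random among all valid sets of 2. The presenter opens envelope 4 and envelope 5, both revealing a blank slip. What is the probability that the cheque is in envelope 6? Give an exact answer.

Consider each possible location of the cheque in turn.
If it is in any of envelopes 1, 2, 3, and 6 (prior 1/7 each): the presenter has 10 equally likely choices, so probability 1/10; weight (1/7)·(1/10) = 1/70 each.
If it is in either of envelopes 4 and 5 (prior 1/7 each): that envelope was opened and seen not to hold the prize — ruled out; weight (1/7)·0 = 0 each.
If it is in envelope 7 (prior 1/7): the presenter has 15 equally likely choices, so probability 1/15; weight (1/7)·(1/15) = 1/105.
The weights sum to 1/15.
So P(the cheque in envelope 6 | the presenter opened envelope 4 and envelope 5) = (1/70) / (1/15) = 3/14.

3/14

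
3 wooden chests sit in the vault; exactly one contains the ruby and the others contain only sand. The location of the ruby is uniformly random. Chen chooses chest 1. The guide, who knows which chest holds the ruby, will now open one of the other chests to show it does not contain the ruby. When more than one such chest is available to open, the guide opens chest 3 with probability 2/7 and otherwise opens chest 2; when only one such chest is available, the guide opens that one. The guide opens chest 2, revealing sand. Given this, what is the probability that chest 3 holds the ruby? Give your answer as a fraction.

Apply Bayes' rule, conditioning on where the ruby actually is.
If it is in chest 1 (prior 1/3): chest 3 is available but not opened, probability 5/7; weight (1/3)·(5/7) = 5/21.
If it is in chest 2 (prior 1/3): the guide opened chest 2, so this case is ruled out; weight (1/3)·0 = 0.
If it is in chest 3 (prior 1/3): only chest 2 is available, probability 1; weight (1/3)·1 = 1/3.
The weights sum to 4/7.
So P(the ruby in chest 3 | the guide opened chest 2) = (1/3) / (4/7) = 7/12.

7/12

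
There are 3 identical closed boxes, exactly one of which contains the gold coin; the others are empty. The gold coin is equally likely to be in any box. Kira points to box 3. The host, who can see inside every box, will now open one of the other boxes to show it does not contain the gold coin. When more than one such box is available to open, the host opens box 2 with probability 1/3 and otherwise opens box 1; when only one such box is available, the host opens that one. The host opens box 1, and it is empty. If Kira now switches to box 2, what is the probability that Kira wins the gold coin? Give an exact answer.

Consider each possible location of the gold coin in turn.
If it is in box 1 (prior 1/3): the host opened box 1, so this case is ruled out; weight (1/3)·0 = 0.
If it is in box 2 (prior 1/3): only box 1 is available, probability 1; weight (1/3)·1 = 1/3.
If it is in box 3 (prior 1/3): box 2 is available but not opened, probability 2/3; weight (1/3)·(2/3) = 2/9.
The weights sum to 5/9.
So P(the gold coin in box 2 | the host opened box 1) = (1/3) / (5/9) = 3/5.

3/5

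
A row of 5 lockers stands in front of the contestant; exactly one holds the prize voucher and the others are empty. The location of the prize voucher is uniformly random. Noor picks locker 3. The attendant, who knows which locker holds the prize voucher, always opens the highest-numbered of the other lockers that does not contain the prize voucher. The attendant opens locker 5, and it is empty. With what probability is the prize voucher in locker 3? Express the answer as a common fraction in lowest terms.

1/4

Apply Bayes' rule, conditioning on where the prize voucher actually is.
If it is in any of lockers 1, 2, 3, and 4 (prior 1/5 each): locker 5 is the highest-numbered option available, probability 1; weight (1/5)·1 = 1/5 each.
If it is in locker 5 (prior 1/5): the attendant opened locker 5, so this case is ruled out; weight (1/5)·0 = 0.
The weights sum to 4/5.
So P(the prize voucher in locker 3 | the attendant opened locker 5) = (1/5) / (4/5) = 1/4.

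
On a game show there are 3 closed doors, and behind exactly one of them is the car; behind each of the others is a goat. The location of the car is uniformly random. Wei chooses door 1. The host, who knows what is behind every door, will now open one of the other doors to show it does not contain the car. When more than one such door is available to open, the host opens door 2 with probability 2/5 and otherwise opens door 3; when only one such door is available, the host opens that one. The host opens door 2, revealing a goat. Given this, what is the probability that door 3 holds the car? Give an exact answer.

5/7

Apply Bayes' rule, conditioning on where the car actually is.
If it is behind door 1 (prior 1/3): door 2 is available, opened with probability 2/5; weight (1/3)·(2/5) = 2/15.
If it is behind door 2 (prior 1/3): the host opened door 2, so this case is ruled out; weight (1/3)·0 = 0.
If it is behind door 3 (prior 1/3): only door 2 is available, probability 1; weight (1/3)·1 = 1/3.
The weights sum to 7/15.
So P(the car behind door 3 | the host opened door 2) = (1/3) / (7/15) = 5/7.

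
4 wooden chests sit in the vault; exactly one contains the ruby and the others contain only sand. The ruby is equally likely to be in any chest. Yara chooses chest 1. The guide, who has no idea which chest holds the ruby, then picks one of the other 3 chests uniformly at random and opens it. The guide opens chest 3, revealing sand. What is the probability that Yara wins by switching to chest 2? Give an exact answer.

Condition on the true location of the ruby.
If it is in any of chests 1, 2, and 4 (prior 1/4 each): the guide picks chest 3 with probability 1/3 regardless, and it is not the prize; weight (1/4)·(1/3) = 1/12 each.
If it is in chest 3 (prior 1/4): the guide opened chest 3, so this case is ruled out; weight (1/4)·0 = 0.
The weights sum to 1/4.
So P(the ruby in chest 2 | the guide opened chest 3) = (1/12) / (1/4) = 1/3.

1/3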